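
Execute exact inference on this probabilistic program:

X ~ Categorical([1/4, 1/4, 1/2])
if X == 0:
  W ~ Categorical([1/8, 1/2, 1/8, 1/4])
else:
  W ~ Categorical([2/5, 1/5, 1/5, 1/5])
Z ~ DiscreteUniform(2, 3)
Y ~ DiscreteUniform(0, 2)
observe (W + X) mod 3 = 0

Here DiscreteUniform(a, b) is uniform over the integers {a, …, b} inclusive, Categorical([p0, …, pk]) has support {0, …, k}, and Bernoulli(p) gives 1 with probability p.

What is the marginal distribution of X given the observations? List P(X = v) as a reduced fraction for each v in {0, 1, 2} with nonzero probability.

P(X=0) = 5/13, P(X=1) = 8/39, P(X=2) = 16/39

Enumerate traces; 24 have nonzero weight after conditioning:
  (X=0, W=0, Z=2, Y=0) weight 1/192
  (X=0, W=0, Z=2, Y=1) weight 1/192
  (X=0, W=0, Z=2, Y=2) weight 1/192
  (X=0, W=0, Z=3, Y=0) weight 1/192
  (X=0, W=0, Z=3, Y=1) weight 1/192
  (X=0, W=0, Z=3, Y=2) weight 1/192
  (X=0, W=3, Z=2, Y=0) weight 1/96
  (X=0, W=3, Z=2, Y=1) weight 1/96
  (X=1, W=2, Z=2, Y=0) weight 1/120
  (X=2, W=1, Z=2, Y=0) weight 1/60
  … 14 more
Group by X:
  weight(X=0) = 3/32
  weight(X=1) = 1/20
  weight(X=2) = 1/10
Total weight = 3/32 + 1/20 + 1/10 = 39/160
P(X=0 | obs) = 3/32 / 39/160 = 5/13
P(X=1 | obs) = 1/20 / 39/160 = 8/39
P(X=2 | obs) = 1/10 / 39/160 = 16/39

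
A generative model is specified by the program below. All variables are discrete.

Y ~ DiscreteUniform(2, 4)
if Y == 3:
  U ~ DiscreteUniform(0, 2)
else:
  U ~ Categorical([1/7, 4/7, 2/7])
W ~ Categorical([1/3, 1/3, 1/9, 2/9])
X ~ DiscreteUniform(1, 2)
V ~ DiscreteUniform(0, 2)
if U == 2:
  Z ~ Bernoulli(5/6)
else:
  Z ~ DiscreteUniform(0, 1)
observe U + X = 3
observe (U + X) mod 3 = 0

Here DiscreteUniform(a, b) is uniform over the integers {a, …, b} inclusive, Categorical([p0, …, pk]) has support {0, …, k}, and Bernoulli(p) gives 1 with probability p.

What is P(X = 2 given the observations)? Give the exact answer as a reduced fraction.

P(X = 2 | obs) = 31/50

Enumerate traces; 144 have nonzero weight after conditioning:
  (Y=2, U=1, W=0, X=2, V=0, Z=0) weight 1/189
  (Y=2, U=1, W=0, X=2, V=0, Z=1) weight 1/189
  (Y=2, U=1, W=0, X=2, V=1, Z=0) weight 1/189
  (Y=2, U=1, W=0, X=2, V=1, Z=1) weight 1/189
  (Y=2, U=1, W=0, X=2, V=2, Z=0) weight 1/189
  (Y=2, U=1, W=0, X=2, V=2, Z=1) weight 1/189
  (Y=2, U=1, W=1, X=2, V=0, Z=0) weight 1/189
  (Y=2, U=1, W=1, X=2, V=0, Z=1) weight 1/189
  (Y=2, U=2, W=0, X=1, V=0, Z=0) weight 1/1134
  … 135 more
Group by X:
  weight(X=1) = 19/126
  weight(X=2) = 31/126
Total weight = 19/126 + 31/126 = 25/63
P(X=1 | obs) = 19/126 / 25/63 = 19/50
P(X=2 | obs) = 31/126 / 25/63 = 31/50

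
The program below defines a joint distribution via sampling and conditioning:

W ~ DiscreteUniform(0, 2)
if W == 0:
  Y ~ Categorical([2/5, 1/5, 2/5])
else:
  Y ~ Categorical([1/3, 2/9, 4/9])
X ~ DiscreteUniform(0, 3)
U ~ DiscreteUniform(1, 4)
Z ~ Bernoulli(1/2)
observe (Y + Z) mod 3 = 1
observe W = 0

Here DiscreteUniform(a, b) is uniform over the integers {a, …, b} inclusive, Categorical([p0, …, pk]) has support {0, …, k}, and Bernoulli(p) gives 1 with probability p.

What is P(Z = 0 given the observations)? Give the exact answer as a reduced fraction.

P(Z = 0 | obs) = 1/3

Enumerate traces; 32 have nonzero weight after conditioning:
  (W=0, Y=0, X=0, U=1, Z=1) weight 1/240
  (W=0, Y=0, X=0, U=2, Z=1) weight 1/240
  (W=0, Y=0, X=0, U=3, Z=1) weight 1/240
  (W=0, Y=0, X=0, U=4, Z=1) weight 1/240
  (W=0, Y=0, X=1, U=1, Z=1) weight 1/240
  (W=0, Y=0, X=1, U=2, Z=1) weight 1/240
  (W=0, Y=0, X=1, U=3, Z=1) weight 1/240
  (W=0, Y=0, X=1, U=4, Z=1) weight 1/240
  (W=0, Y=1, X=0, U=1, Z=0) weight 1/480
  … 23 more
Group by Z:
  weight(Z=0) = 1/30
  weight(Z=1) = 1/15
Total weight = 1/30 + 1/15 = 1/10
P(Z=0 | obs) = 1/30 / 1/10 = 1/3
P(Z=1 | obs) = 1/15 / 1/10 = 2/3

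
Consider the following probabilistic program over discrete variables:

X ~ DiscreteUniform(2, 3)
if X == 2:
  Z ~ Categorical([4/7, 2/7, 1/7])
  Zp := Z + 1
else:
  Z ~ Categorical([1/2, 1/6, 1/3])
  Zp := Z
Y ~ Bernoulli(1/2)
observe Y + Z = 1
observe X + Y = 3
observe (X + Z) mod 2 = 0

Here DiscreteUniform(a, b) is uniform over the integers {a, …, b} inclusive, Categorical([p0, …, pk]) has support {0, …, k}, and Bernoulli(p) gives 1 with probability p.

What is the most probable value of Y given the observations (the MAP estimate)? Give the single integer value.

argmax_v P(Y = v | obs) = 1

Enumerate traces; 2 have nonzero weight after conditioning:
  (X=2, Z=0, Y=1) weight 1/7
  (X=3, Z=1, Y=0) weight 1/24
Group by Y:
  weight(Y=0) = 1/24
  weight(Y=1) = 1/7
Total weight = 1/24 + 1/7 = 31/168
P(Y=0 | obs) = 1/24 / 31/168 = 7/31
P(Y=1 | obs) = 1/7 / 31/168 = 24/31
argmax = 1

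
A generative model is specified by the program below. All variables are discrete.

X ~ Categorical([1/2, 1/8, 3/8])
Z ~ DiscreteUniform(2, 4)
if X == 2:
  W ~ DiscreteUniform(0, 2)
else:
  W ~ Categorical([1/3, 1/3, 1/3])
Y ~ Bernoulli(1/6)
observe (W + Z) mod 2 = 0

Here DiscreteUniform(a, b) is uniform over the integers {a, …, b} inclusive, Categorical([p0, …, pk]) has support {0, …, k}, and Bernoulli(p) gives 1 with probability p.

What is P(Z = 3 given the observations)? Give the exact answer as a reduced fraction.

P(Z = 3 | obs) = 1/5

Enumerate traces; 30 have nonzero weight after conditioning:
  (X=0, Z=2, W=0, Y=0) weight 5/108
  (X=0, Z=2, W=0, Y=1) weight 1/108
  (X=0, Z=2, W=2, Y=0) weight 5/108
  (X=0, Z=2, W=2, Y=1) weight 1/108
  (X=0, Z=3, W=1, Y=0) weight 5/108
  (X=0, Z=3, W=1, Y=1) weight 1/108
  (X=0, Z=4, W=0, Y=0) weight 5/108
  (X=0, Z=4, W=0, Y=1) weight 1/108
  … 22 more
Group by Z:
  weight(Z=2) = 2/9
  weight(Z=3) = 1/9
  weight(Z=4) = 2/9
Total weight = 2/9 + 1/9 + 2/9 = 5/9
P(Z=2 | obs) = 2/9 / 5/9 = 2/5
P(Z=3 | obs) = 1/9 / 5/9 = 1/5
P(Z=4 | obs) = 2/9 / 5/9 = 2/5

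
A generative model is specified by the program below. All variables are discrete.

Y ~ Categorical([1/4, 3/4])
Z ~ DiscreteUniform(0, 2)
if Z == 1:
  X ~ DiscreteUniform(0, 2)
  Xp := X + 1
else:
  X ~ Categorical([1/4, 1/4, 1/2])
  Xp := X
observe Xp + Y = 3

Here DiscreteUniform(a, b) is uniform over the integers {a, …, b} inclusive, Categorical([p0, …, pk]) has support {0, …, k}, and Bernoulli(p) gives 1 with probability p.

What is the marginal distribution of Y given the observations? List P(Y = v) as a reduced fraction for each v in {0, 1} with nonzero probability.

Enumerate traces; 4 have nonzero weight after conditioning:
  (Y=0, Z=1, X=2) weight 1/36
  (Y=1, Z=0, X=2) weight 1/8
  (Y=1, Z=1, X=1) weight 1/12
  (Y=1, Z=2, X=2) weight 1/8
Group by Y:
  weight(Y=0) = 1/36
  weight(Y=1) = 1/3
Total weight = 1/36 + 1/3 = 13/36
P(Y=0 | obs) = 1/36 / 13/36 = 1/13
P(Y=1 | obs) = 1/3 / 13/36 = 12/13

P(Y=0) = 1/13, P(Y=1) = 12/13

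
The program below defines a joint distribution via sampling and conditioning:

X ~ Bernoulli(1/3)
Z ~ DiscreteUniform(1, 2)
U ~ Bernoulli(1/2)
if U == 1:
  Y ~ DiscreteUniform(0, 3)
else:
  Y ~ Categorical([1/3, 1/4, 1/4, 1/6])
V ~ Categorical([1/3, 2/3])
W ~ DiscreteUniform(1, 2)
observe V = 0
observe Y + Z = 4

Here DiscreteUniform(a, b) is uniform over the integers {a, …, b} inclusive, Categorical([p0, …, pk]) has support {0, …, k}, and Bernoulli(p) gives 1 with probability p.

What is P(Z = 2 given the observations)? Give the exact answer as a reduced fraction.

P(Z = 2 | obs) = 6/11

Enumerate traces; 16 have nonzero weight after conditioning:
  (X=0, Z=1, U=0, Y=3, V=0, W=1) weight 1/216
  (X=0, Z=1, U=0, Y=3, V=0, W=2) weight 1/216
  (X=0, Z=1, U=1, Y=3, V=0, W=1) weight 1/144
  (X=0, Z=1, U=1, Y=3, V=0, W=2) weight 1/144
  (X=0, Z=2, U=0, Y=2, V=0, W=1) weight 1/144
  (X=0, Z=2, U=0, Y=2, V=0, W=2) weight 1/144
  (X=0, Z=2, U=1, Y=2, V=0, W=1) weight 1/144
  (X=0, Z=2, U=1, Y=2, V=0, W=2) weight 1/144
  … 8 more
Group by Z:
  weight(Z=1) = 5/144
  weight(Z=2) = 1/24
Total weight = 5/144 + 1/24 = 11/144
P(Z=1 | obs) = 5/144 / 11/144 = 5/11
P(Z=2 | obs) = 1/24 / 11/144 = 6/11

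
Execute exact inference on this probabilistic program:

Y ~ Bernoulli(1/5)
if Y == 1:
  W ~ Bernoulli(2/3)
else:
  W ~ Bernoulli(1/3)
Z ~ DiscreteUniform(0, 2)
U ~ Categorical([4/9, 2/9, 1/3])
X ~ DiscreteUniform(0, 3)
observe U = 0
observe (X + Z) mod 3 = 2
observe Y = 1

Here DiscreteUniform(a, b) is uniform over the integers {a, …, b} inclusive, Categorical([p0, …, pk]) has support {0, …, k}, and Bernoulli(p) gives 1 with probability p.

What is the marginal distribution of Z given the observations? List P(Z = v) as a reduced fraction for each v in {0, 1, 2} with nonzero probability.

Enumerate traces; 8 have nonzero weight after conditioning:
  (Y=1, W=0, Z=0, U=0, X=2) weight 1/405
  (Y=1, W=0, Z=1, U=0, X=1) weight 1/405
  (Y=1, W=0, Z=2, U=0, X=0) weight 1/405
  (Y=1, W=0, Z=2, U=0, X=3) weight 1/405
  (Y=1, W=1, Z=0, U=0, X=2) weight 2/405
  (Y=1, W=1, Z=1, U=0, X=1) weight 2/405
  (Y=1, W=1, Z=2, U=0, X=0) weight 2/405
  (Y=1, W=1, Z=2, U=0, X=3) weight 2/405
Group by Z:
  weight(Z=0) = 1/135
  weight(Z=1) = 1/135
  weight(Z=2) = 2/135
Total weight = 1/135 + 1/135 + 2/135 = 4/135
P(Z=0 | obs) = 1/135 / 4/135 = 1/4
P(Z=1 | obs) = 1/135 / 4/135 = 1/4
P(Z=2 | obs) = 2/135 / 4/135 = 1/2

P(Z=0) = 1/4, P(Z=1) = 1/4, P(Z=2) = 1/2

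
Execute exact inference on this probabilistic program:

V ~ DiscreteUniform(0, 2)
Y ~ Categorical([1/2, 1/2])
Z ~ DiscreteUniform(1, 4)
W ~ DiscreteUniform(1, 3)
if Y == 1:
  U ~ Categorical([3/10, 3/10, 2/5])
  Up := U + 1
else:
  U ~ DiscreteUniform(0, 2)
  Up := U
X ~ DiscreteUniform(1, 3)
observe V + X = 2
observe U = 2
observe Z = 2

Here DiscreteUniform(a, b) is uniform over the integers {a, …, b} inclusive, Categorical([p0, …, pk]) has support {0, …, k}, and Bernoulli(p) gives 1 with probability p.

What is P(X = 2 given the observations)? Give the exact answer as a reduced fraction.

Enumerate traces; 12 have nonzero weight after conditioning:
  (V=0, Y=0, Z=2, W=1, U=2, X=2) weight 1/648
  (V=0, Y=0, Z=2, W=2, U=2, X=2) weight 1/648
  (V=0, Y=0, Z=2, W=3, U=2, X=2) weight 1/648
  (V=0, Y=1, Z=2, W=1, U=2, X=2) weight 1/540
  (V=0, Y=1, Z=2, W=2, U=2, X=2) weight 1/540
  (V=0, Y=1, Z=2, W=3, U=2, X=2) weight 1/540
  (V=1, Y=0, Z=2, W=1, U=2, X=1) weight 1/648
  (V=1, Y=0, Z=2, W=2, U=2, X=1) weight 1/648
  … 4 more
Group by X:
  weight(X=1) = 11/1080
  weight(X=2) = 11/1080
Total weight = 11/1080 + 11/1080 = 11/540
P(X=1 | obs) = 11/1080 / 11/540 = 1/2
P(X=2 | obs) = 11/1080 / 11/540 = 1/2

P(X = 2 | obs) = 1/2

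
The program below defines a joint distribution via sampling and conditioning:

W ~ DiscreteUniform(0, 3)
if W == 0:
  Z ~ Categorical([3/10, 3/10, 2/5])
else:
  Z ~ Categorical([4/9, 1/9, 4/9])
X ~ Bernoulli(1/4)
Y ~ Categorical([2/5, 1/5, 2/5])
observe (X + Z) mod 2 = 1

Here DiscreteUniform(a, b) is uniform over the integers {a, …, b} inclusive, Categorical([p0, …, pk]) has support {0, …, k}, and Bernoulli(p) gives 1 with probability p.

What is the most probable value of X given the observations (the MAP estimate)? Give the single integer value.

argmax_v P(X = v | obs) = 1

Enumerate traces; 36 have nonzero weight after conditioning:
  (W=0, Z=0, X=1, Y=0) weight 3/400
  (W=0, Z=0, X=1, Y=1) weight 3/800
  (W=0, Z=0, X=1, Y=2) weight 3/400
  (W=0, Z=1, X=0, Y=0) weight 9/400
  (W=0, Z=1, X=0, Y=1) weight 9/800
  (W=0, Z=1, X=0, Y=2) weight 9/400
  (W=0, Z=2, X=1, Y=0) weight 1/100
  (W=0, Z=2, X=1, Y=1) weight 1/200
  … 28 more
Group by X:
  weight(X=0) = 19/160
  weight(X=1) = 101/480
Total weight = 19/160 + 101/480 = 79/240
P(X=0 | obs) = 19/160 / 79/240 = 57/158
P(X=1 | obs) = 101/480 / 79/240 = 101/158
argmax = 1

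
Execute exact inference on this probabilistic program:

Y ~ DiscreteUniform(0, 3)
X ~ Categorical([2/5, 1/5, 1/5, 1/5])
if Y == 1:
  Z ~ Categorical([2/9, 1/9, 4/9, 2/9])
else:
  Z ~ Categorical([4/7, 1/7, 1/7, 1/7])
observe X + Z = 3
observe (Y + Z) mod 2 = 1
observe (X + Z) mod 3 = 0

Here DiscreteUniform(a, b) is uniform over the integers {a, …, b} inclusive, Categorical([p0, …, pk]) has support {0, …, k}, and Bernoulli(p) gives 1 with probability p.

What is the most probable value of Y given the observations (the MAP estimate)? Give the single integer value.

argmax_v P(Y = v | obs) = 3

Enumerate traces; 8 have nonzero weight after conditioning:
  (Y=0, X=0, Z=3) weight 1/70
  (Y=0, X=2, Z=1) weight 1/140
  (Y=1, X=1, Z=2) weight 1/45
  (Y=1, X=3, Z=0) weight 1/90
  (Y=2, X=0, Z=3) weight 1/70
  (Y=2, X=2, Z=1) weight 1/140
  (Y=3, X=1, Z=2) weight 1/140
  (Y=3, X=3, Z=0) weight 1/35
Group by Y:
  weight(Y=0) = 3/140
  weight(Y=1) = 1/30
  weight(Y=2) = 3/140
  weight(Y=3) = 1/28
Total weight = 3/140 + 1/30 + 3/140 + 1/28 = 47/420
P(Y=0 | obs) = 3/140 / 47/420 = 9/47
P(Y=1 | obs) = 1/30 / 47/420 = 14/47
P(Y=2 | obs) = 3/140 / 47/420 = 9/47
P(Y=3 | obs) = 1/28 / 47/420 = 15/47
argmax = 3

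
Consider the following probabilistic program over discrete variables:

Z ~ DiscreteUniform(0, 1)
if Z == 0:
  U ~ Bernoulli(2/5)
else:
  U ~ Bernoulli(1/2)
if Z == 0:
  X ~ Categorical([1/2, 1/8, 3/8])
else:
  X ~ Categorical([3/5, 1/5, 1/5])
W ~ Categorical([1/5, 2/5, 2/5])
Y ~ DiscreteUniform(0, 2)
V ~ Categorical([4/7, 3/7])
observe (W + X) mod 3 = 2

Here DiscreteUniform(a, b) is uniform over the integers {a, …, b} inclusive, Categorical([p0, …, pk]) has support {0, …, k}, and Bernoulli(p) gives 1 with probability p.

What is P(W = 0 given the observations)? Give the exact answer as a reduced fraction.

P(W = 0 | obs) = 23/137

Enumerate traces; 72 have nonzero weight after conditioning:
  (Z=0, U=0, X=0, W=2, Y=0, V=0) weight 2/175
  (Z=0, U=0, X=0, W=2, Y=0, V=1) weight 3/350
  (Z=0, U=0, X=0, W=2, Y=1, V=0) weight 2/175
  (Z=0, U=0, X=0, W=2, Y=1, V=1) weight 3/350
  (Z=0, U=0, X=0, W=2, Y=2, V=0) weight 2/175
  (Z=0, U=0, X=0, W=2, Y=2, V=1) weight 3/350
  (Z=0, U=0, X=1, W=1, Y=0, V=0) weight 1/350
  (Z=0, U=0, X=1, W=1, Y=0, V=1) weight 3/1400
  (Z=0, U=0, X=2, W=0, Y=0, V=0) weight 3/700
  … 63 more
Group by W:
  weight(W=0) = 23/400
  weight(W=1) = 13/200
  weight(W=2) = 11/50
Total weight = 23/400 + 13/200 + 11/50 = 137/400
P(W=0 | obs) = 23/400 / 137/400 = 23/137
P(W=1 | obs) = 13/200 / 137/400 = 26/137
P(W=2 | obs) = 11/50 / 137/400 = 88/137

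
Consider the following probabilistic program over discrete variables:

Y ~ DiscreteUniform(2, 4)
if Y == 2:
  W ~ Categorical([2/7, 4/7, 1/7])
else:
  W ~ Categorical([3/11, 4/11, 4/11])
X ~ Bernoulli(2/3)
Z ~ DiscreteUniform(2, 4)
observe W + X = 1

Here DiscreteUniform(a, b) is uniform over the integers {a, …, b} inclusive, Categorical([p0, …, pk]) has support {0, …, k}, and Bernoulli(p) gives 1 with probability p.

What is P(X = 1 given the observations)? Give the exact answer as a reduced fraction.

Enumerate traces; 18 have nonzero weight after conditioning:
  (Y=2, W=0, X=1, Z=2) weight 4/189
  (Y=2, W=0, X=1, Z=3) weight 4/189
  (Y=2, W=0, X=1, Z=4) weight 4/189
  (Y=2, W=1, X=0, Z=2) weight 4/189
  (Y=2, W=1, X=0, Z=3) weight 4/189
  (Y=2, W=1, X=0, Z=4) weight 4/189
  (Y=3, W=0, X=1, Z=2) weight 2/99
  (Y=3, W=0, X=1, Z=3) weight 2/99
  … 10 more
Group by X:
  weight(X=0) = 100/693
  weight(X=1) = 128/693
Total weight = 100/693 + 128/693 = 76/231
P(X=0 | obs) = 100/693 / 76/231 = 25/57
P(X=1 | obs) = 128/693 / 76/231 = 32/57

P(X = 1 | obs) = 32/57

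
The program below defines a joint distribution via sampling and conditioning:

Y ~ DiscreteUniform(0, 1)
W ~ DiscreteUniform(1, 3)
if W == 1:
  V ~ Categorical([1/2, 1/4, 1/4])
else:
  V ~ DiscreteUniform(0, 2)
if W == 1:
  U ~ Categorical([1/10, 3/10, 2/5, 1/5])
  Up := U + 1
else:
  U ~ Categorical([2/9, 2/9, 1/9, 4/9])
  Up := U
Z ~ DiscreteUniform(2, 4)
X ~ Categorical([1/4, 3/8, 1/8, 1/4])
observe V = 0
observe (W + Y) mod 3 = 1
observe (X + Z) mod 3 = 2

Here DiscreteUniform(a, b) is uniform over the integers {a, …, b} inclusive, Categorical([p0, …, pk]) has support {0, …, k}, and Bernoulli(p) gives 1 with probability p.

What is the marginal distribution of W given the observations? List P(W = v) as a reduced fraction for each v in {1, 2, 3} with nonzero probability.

P(W=1) = 3/5, P(W=3) = 2/5

Enumerate traces; 32 have nonzero weight after conditioning:
  (Y=0, W=1, V=0, U=0, Z=2, X=0) weight 1/1440
  (Y=0, W=1, V=0, U=0, Z=2, X=3) weight 1/1440
  (Y=0, W=1, V=0, U=0, Z=3, X=2) weight 1/2880
  (Y=0, W=1, V=0, U=0, Z=4, X=1) weight 1/960
  (Y=0, W=1, V=0, U=1, Z=2, X=0) weight 1/480
  (Y=0, W=1, V=0, U=1, Z=2, X=3) weight 1/480
  (Y=0, W=1, V=0, U=1, Z=3, X=2) weight 1/960
  (Y=0, W=1, V=0, U=1, Z=4, X=1) weight 1/320
  (Y=1, W=3, V=0, U=0, Z=2, X=0) weight 1/972
  … 23 more
Group by W:
  weight(W=1) = 1/36
  weight(W=3) = 1/54
Total weight = 1/36 + 1/54 = 5/108
P(W=1 | obs) = 1/36 / 5/108 = 3/5
P(W=3 | obs) = 1/54 / 5/108 = 2/5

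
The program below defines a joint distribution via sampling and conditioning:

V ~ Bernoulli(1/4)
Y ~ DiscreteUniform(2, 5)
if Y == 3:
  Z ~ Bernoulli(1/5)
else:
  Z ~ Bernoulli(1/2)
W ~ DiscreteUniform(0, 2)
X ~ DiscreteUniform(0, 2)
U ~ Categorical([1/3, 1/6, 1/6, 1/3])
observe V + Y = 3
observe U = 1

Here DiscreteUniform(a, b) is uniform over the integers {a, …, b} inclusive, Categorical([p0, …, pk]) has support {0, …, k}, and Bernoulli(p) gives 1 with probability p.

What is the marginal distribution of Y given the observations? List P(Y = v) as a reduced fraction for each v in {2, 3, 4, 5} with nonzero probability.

Enumerate traces; 36 have nonzero weight after conditioning:
  (V=0, Y=3, Z=0, W=0, X=0, U=1) weight 1/360
  (V=0, Y=3, Z=0, W=0, X=1, U=1) weight 1/360
  (V=0, Y=3, Z=0, W=0, X=2, U=1) weight 1/360
  (V=0, Y=3, Z=0, W=1, X=0, U=1) weight 1/360
  (V=0, Y=3, Z=0, W=1, X=1, U=1) weight 1/360
  (V=0, Y=3, Z=0, W=1, X=2, U=1) weight 1/360
  (V=0, Y=3, Z=0, W=2, X=0, U=1) weight 1/360
  (V=0, Y=3, Z=0, W=2, X=1, U=1) weight 1/360
  (V=1, Y=2, Z=0, W=0, X=0, U=1) weight 1/1728
  … 27 more
Group by Y:
  weight(Y=2) = 1/96
  weight(Y=3) = 1/32
Total weight = 1/96 + 1/32 = 1/24
P(Y=2 | obs) = 1/96 / 1/24 = 1/4
P(Y=3 | obs) = 1/32 / 1/24 = 3/4

P(Y=2) = 1/4, P(Y=3) = 3/4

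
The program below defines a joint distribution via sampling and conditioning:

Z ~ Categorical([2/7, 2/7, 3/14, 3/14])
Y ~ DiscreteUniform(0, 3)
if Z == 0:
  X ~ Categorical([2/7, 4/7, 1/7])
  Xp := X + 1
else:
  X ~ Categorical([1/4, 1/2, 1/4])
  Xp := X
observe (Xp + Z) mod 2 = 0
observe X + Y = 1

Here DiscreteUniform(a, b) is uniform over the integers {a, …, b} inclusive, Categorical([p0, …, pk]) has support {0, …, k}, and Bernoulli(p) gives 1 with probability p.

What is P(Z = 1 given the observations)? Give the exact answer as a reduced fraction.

Enumerate traces; 4 have nonzero weight after conditioning:
  (Z=0, Y=0, X=1) weight 2/49
  (Z=1, Y=0, X=1) weight 1/28
  (Z=2, Y=1, X=0) weight 3/224
  (Z=3, Y=0, X=1) weight 3/112
Group by Z:
  weight(Z=0) = 2/49
  weight(Z=1) = 1/28
  weight(Z=2) = 3/224
  weight(Z=3) = 3/112
Total weight = 2/49 + 1/28 + 3/224 + 3/112 = 183/1568
P(Z=0 | obs) = 2/49 / 183/1568 = 64/183
P(Z=1 | obs) = 1/28 / 183/1568 = 56/183
P(Z=2 | obs) = 3/224 / 183/1568 = 7/61
P(Z=3 | obs) = 3/112 / 183/1568 = 14/61

P(Z = 1 | obs) = 56/183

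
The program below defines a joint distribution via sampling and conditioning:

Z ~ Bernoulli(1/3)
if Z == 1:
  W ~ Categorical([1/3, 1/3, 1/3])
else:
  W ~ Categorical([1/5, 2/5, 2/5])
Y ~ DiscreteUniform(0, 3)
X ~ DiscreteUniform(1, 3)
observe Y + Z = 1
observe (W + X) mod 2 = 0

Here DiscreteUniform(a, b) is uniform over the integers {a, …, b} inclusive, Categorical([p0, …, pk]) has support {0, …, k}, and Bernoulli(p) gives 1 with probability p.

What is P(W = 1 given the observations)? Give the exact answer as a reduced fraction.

P(W = 1 | obs) = 17/31

Enumerate traces; 8 have nonzero weight after conditioning:
  (Z=0, W=0, Y=1, X=2) weight 1/90
  (Z=0, W=1, Y=1, X=1) weight 1/45
  (Z=0, W=1, Y=1, X=3) weight 1/45
  (Z=0, W=2, Y=1, X=2) weight 1/45
  (Z=1, W=0, Y=0, X=2) weight 1/108
  (Z=1, W=1, Y=0, X=1) weight 1/108
  (Z=1, W=1, Y=0, X=3) weight 1/108
  (Z=1, W=2, Y=0, X=2) weight 1/108
Group by W:
  weight(W=0) = 11/540
  weight(W=1) = 17/270
  weight(W=2) = 17/540
Total weight = 11/540 + 17/270 + 17/540 = 31/270
P(W=0 | obs) = 11/540 / 31/270 = 11/62
P(W=1 | obs) = 17/270 / 31/270 = 17/31
P(W=2 | obs) = 17/540 / 31/270 = 17/62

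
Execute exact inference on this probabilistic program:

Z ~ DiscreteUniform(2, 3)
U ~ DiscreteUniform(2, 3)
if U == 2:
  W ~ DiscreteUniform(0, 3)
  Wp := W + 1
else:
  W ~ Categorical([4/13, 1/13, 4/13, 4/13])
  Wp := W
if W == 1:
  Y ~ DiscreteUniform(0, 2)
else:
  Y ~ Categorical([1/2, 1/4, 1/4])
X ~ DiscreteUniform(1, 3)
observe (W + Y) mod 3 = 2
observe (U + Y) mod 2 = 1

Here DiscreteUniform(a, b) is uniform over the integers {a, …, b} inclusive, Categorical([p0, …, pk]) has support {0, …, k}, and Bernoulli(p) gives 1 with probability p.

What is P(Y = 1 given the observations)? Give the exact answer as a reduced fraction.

P(Y = 1 | obs) = 13/61

Enumerate traces; 24 have nonzero weight after conditioning:
  (Z=2, U=2, W=1, Y=1, X=1) weight 1/144
  (Z=2, U=2, W=1, Y=1, X=2) weight 1/144
  (Z=2, U=2, W=1, Y=1, X=3) weight 1/144
  (Z=2, U=3, W=0, Y=2, X=1) weight 1/156
  (Z=2, U=3, W=0, Y=2, X=2) weight 1/156
  (Z=2, U=3, W=0, Y=2, X=3) weight 1/156
  (Z=2, U=3, W=2, Y=0, X=1) weight 1/78
  (Z=2, U=3, W=2, Y=0, X=2) weight 1/78
  … 16 more
Group by Y:
  weight(Y=0) = 1/13
  weight(Y=1) = 1/24
  weight(Y=2) = 1/13
Total weight = 1/13 + 1/24 + 1/13 = 61/312
P(Y=0 | obs) = 1/13 / 61/312 = 24/61
P(Y=1 | obs) = 1/24 / 61/312 = 13/61
P(Y=2 | obs) = 1/13 / 61/312 = 24/61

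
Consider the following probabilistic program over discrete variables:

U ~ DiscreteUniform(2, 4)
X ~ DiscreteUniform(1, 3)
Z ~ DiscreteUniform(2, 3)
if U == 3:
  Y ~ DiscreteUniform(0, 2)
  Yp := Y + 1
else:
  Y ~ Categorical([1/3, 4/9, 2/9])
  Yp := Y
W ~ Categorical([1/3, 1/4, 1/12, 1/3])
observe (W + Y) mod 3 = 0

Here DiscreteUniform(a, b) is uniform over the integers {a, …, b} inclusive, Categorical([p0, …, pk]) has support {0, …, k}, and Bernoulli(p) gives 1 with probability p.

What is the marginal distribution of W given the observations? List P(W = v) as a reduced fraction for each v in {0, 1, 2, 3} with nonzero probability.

Enumerate traces; 72 have nonzero weight after conditioning:
  (U=2, X=1, Z=2, Y=0, W=0) weight 1/162
  (U=2, X=1, Z=2, Y=0, W=3) weight 1/162
  (U=2, X=1, Z=2, Y=1, W=2) weight 1/486
  (U=2, X=1, Z=2, Y=2, W=1) weight 1/324
  (U=2, X=1, Z=3, Y=0, W=0) weight 1/162
  (U=2, X=1, Z=3, Y=0, W=3) weight 1/162
  (U=2, X=1, Z=3, Y=1, W=2) weight 1/486
  (U=2, X=1, Z=3, Y=2, W=1) weight 1/324
  … 64 more
Group by W:
  weight(W=0) = 1/9
  weight(W=1) = 7/108
  weight(W=2) = 11/324
  weight(W=3) = 1/9
Total weight = 1/9 + 7/108 + 11/324 + 1/9 = 26/81
P(W=0 | obs) = 1/9 / 26/81 = 9/26
P(W=1 | obs) = 7/108 / 26/81 = 21/104
P(W=2 | obs) = 11/324 / 26/81 = 11/104
P(W=3 | obs) = 1/9 / 26/81 = 9/26

P(W=0) = 9/26, P(W=1) = 21/104, P(W=2) = 11/104, P(W=3) = 9/26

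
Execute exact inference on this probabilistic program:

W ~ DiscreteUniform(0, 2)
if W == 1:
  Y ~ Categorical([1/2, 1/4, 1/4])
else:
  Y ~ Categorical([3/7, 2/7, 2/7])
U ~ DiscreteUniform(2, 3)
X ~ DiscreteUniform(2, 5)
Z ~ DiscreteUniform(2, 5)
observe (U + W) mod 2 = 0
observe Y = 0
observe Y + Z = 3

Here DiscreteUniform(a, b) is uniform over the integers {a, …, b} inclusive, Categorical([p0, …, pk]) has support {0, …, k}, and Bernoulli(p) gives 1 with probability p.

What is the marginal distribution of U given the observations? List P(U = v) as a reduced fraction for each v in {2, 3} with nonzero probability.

P(U=2) = 12/19, P(U=3) = 7/19

Enumerate traces; 12 have nonzero weight after conditioning:
  (W=0, Y=0, U=2, X=2, Z=3) weight 1/224
  (W=0, Y=0, U=2, X=3, Z=3) weight 1/224
  (W=0, Y=0, U=2, X=4, Z=3) weight 1/224
  (W=0, Y=0, U=2, X=5, Z=3) weight 1/224
  (W=1, Y=0, U=3, X=2, Z=3) weight 1/192
  (W=1, Y=0, U=3, X=3, Z=3) weight 1/192
  (W=1, Y=0, U=3, X=4, Z=3) weight 1/192
  (W=1, Y=0, U=3, X=5, Z=3) weight 1/192
  … 4 more
Group by U:
  weight(U=2) = 1/28
  weight(U=3) = 1/48
Total weight = 1/28 + 1/48 = 19/336
P(U=2 | obs) = 1/28 / 19/336 = 12/19
P(U=3 | obs) = 1/48 / 19/336 = 7/19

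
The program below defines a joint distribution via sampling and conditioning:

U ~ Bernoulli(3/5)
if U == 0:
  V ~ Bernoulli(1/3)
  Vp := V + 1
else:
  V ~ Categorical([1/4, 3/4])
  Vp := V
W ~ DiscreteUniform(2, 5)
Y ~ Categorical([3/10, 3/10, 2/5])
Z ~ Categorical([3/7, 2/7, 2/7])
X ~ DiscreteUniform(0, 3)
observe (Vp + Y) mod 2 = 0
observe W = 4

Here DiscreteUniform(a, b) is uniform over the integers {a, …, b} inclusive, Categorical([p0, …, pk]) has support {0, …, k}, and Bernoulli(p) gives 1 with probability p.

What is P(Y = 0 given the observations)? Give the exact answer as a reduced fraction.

Enumerate traces; 72 have nonzero weight after conditioning:
  (U=0, V=0, W=4, Y=1, Z=0, X=0) weight 3/1400
  (U=0, V=0, W=4, Y=1, Z=0, X=1) weight 3/1400
  (U=0, V=0, W=4, Y=1, Z=0, X=2) weight 3/1400
  (U=0, V=0, W=4, Y=1, Z=0, X=3) weight 3/1400
  (U=0, V=0, W=4, Y=1, Z=1, X=0) weight 1/700
  (U=0, V=0, W=4, Y=1, Z=1, X=1) weight 1/700
  (U=0, V=0, W=4, Y=1, Z=1, X=2) weight 1/700
  (U=0, V=0, W=4, Y=1, Z=1, X=3) weight 1/700
  (U=0, V=1, W=4, Y=0, Z=0, X=0) weight 3/2800
  (U=0, V=1, W=4, Y=2, Z=0, X=0) weight 1/700
  … 62 more
Group by Y:
  weight(Y=0) = 17/800
  weight(Y=1) = 43/800
  weight(Y=2) = 17/600
Total weight = 17/800 + 43/800 + 17/600 = 31/300
P(Y=0 | obs) = 17/800 / 31/300 = 51/248
P(Y=1 | obs) = 43/800 / 31/300 = 129/248
P(Y=2 | obs) = 17/600 / 31/300 = 17/62

P(Y = 0 | obs) = 51/248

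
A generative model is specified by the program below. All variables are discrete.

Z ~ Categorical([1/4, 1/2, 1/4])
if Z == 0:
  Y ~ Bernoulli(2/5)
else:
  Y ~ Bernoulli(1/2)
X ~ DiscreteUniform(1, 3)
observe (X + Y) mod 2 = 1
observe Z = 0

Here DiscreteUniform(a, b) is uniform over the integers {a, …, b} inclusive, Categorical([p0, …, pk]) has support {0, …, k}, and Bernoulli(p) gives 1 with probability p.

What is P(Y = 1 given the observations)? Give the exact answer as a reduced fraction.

P(Y = 1 | obs) = 1/4

Enumerate traces; 3 have nonzero weight after conditioning:
  (Z=0, Y=0, X=1) weight 1/20
  (Z=0, Y=0, X=3) weight 1/20
  (Z=0, Y=1, X=2) weight 1/30
Group by Y:
  weight(Y=0) = 1/10
  weight(Y=1) = 1/30
Total weight = 1/10 + 1/30 = 2/15
P(Y=0 | obs) = 1/10 / 2/15 = 3/4
P(Y=1 | obs) = 1/30 / 2/15 = 1/4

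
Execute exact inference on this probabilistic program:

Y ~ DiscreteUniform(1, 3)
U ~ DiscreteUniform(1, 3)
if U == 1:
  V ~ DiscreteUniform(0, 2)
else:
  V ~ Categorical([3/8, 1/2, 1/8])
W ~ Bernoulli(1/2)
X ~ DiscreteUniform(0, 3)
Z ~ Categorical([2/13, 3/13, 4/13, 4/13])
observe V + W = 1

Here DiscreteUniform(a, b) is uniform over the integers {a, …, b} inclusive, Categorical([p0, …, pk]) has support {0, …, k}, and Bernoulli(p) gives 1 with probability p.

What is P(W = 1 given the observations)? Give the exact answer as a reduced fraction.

Enumerate traces; 288 have nonzero weight after conditioning:
  (Y=1, U=1, V=0, W=1, X=0, Z=0) weight 1/1404
  (Y=1, U=1, V=0, W=1, X=0, Z=1) weight 1/936
  (Y=1, U=1, V=0, W=1, X=0, Z=2) weight 1/702
  (Y=1, U=1, V=0, W=1, X=0, Z=3) weight 1/702
  (Y=1, U=1, V=0, W=1, X=1, Z=0) weight 1/1404
  (Y=1, U=1, V=0, W=1, X=1, Z=1) weight 1/936
  (Y=1, U=1, V=0, W=1, X=1, Z=2) weight 1/702
  (Y=1, U=1, V=0, W=1, X=1, Z=3) weight 1/702
  (Y=1, U=1, V=1, W=0, X=0, Z=0) weight 1/1404
  … 279 more
Group by W:
  weight(W=0) = 2/9
  weight(W=1) = 13/72
Total weight = 2/9 + 13/72 = 29/72
P(W=0 | obs) = 2/9 / 29/72 = 16/29
P(W=1 | obs) = 13/72 / 29/72 = 13/29

P(W = 1 | obs) = 13/29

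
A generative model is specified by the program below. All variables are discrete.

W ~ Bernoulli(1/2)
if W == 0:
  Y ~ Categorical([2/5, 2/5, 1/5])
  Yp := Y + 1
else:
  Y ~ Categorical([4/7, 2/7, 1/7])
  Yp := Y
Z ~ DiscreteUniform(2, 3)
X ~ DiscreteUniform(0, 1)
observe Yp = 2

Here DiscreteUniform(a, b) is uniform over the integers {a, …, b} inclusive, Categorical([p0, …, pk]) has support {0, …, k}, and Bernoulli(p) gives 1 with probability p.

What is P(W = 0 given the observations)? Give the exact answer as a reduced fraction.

Enumerate traces; 8 have nonzero weight after conditioning:
  (W=0, Y=1, Z=2, X=0) weight 1/20
  (W=0, Y=1, Z=2, X=1) weight 1/20
  (W=0, Y=1, Z=3, X=0) weight 1/20
  (W=0, Y=1, Z=3, X=1) weight 1/20
  (W=1, Y=2, Z=2, X=0) weight 1/56
  (W=1, Y=2, Z=2, X=1) weight 1/56
  (W=1, Y=2, Z=3, X=0) weight 1/56
  (W=1, Y=2, Z=3, X=1) weight 1/56
Group by W:
  weight(W=0) = 1/5
  weight(W=1) = 1/14
Total weight = 1/5 + 1/14 = 19/70
P(W=0 | obs) = 1/5 / 19/70 = 14/19
P(W=1 | obs) = 1/14 / 19/70 = 5/19

P(W = 0 | obs) = 14/19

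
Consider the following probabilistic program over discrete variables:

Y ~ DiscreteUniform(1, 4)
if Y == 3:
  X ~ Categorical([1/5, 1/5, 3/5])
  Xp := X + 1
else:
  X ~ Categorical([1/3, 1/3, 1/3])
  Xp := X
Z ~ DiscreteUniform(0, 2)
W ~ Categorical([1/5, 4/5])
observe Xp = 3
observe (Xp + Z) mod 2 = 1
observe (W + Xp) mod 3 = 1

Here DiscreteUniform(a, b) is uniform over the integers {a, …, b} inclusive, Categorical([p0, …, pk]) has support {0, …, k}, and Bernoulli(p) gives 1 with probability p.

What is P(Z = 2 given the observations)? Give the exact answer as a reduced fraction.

Enumerate traces; 2 have nonzero weight after conditioning:
  (Y=3, X=2, Z=0, W=1) weight 1/25
  (Y=3, X=2, Z=2, W=1) weight 1/25
Group by Z:
  weight(Z=0) = 1/25
  weight(Z=2) = 1/25
Total weight = 1/25 + 1/25 = 2/25
P(Z=0 | obs) = 1/25 / 2/25 = 1/2
P(Z=2 | obs) = 1/25 / 2/25 = 1/2

P(Z = 2 | obs) = 1/2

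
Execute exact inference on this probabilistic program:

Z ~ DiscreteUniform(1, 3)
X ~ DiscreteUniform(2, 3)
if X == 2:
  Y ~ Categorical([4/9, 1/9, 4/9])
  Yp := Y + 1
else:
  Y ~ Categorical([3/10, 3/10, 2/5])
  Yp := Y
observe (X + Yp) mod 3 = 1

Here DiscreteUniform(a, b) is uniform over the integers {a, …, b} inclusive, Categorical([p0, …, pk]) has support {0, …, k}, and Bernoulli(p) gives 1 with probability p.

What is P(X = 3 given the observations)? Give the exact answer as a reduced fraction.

Enumerate traces; 6 have nonzero weight after conditioning:
  (Z=1, X=2, Y=1) weight 1/54
  (Z=1, X=3, Y=1) weight 1/20
  (Z=2, X=2, Y=1) weight 1/54
  (Z=2, X=3, Y=1) weight 1/20
  (Z=3, X=2, Y=1) weight 1/54
  (Z=3, X=3, Y=1) weight 1/20
Group by X:
  weight(X=2) = 1/18
  weight(X=3) = 3/20
Total weight = 1/18 + 3/20 = 37/180
P(X=2 | obs) = 1/18 / 37/180 = 10/37
P(X=3 | obs) = 3/20 / 37/180 = 27/37

P(X = 3 | obs) = 27/37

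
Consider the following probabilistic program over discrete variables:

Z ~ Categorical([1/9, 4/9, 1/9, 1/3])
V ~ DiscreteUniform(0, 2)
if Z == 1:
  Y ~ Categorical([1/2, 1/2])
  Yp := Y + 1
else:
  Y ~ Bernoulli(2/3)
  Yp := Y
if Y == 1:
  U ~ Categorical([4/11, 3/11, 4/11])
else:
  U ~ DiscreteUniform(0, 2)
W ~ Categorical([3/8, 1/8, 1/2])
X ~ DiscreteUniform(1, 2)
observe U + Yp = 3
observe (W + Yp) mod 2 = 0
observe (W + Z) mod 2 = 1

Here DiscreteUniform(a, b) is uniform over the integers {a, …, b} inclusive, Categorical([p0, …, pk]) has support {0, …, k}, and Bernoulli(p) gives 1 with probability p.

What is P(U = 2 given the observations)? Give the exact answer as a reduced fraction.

Enumerate traces; 24 have nonzero weight after conditioning:
  (Z=0, V=0, Y=1, U=2, W=1, X=1) weight 1/1782
  (Z=0, V=0, Y=1, U=2, W=1, X=2) weight 1/1782
  (Z=0, V=1, Y=1, U=2, W=1, X=1) weight 1/1782
  (Z=0, V=1, Y=1, U=2, W=1, X=2) weight 1/1782
  (Z=0, V=2, Y=1, U=2, W=1, X=1) weight 1/1782
  (Z=0, V=2, Y=1, U=2, W=1, X=2) weight 1/1782
  (Z=1, V=0, Y=1, U=1, W=0, X=1) weight 1/264
  (Z=1, V=0, Y=1, U=1, W=0, X=2) weight 1/264
  … 16 more
Group by U:
  weight(U=1) = 7/132
  weight(U=2) = 2/297
Total weight = 7/132 + 2/297 = 71/1188
P(U=1 | obs) = 7/132 / 71/1188 = 63/71
P(U=2 | obs) = 2/297 / 71/1188 = 8/71

P(U = 2 | obs) = 8/71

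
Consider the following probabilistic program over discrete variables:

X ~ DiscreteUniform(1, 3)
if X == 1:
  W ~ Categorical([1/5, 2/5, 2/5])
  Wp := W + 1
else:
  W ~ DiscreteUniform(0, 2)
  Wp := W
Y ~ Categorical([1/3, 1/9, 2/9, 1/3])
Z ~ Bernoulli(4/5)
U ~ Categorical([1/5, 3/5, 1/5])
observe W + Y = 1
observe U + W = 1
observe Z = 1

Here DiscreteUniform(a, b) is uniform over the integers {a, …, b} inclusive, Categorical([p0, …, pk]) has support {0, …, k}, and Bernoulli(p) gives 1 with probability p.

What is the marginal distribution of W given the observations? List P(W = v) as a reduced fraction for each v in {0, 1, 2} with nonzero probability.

P(W=0) = 13/29, P(W=1) = 16/29

Enumerate traces; 6 have nonzero weight after conditioning:
  (X=1, W=0, Y=1, Z=1, U=1) weight 4/1125
  (X=1, W=1, Y=0, Z=1, U=0) weight 8/1125
  (X=2, W=0, Y=1, Z=1, U=1) weight 4/675
  (X=2, W=1, Y=0, Z=1, U=0) weight 4/675
  (X=3, W=0, Y=1, Z=1, U=1) weight 4/675
  (X=3, W=1, Y=0, Z=1, U=0) weight 4/675
Group by W:
  weight(W=0) = 52/3375
  weight(W=1) = 64/3375
Total weight = 52/3375 + 64/3375 = 116/3375
P(W=0 | obs) = 52/3375 / 116/3375 = 13/29
P(W=1 | obs) = 64/3375 / 116/3375 = 16/29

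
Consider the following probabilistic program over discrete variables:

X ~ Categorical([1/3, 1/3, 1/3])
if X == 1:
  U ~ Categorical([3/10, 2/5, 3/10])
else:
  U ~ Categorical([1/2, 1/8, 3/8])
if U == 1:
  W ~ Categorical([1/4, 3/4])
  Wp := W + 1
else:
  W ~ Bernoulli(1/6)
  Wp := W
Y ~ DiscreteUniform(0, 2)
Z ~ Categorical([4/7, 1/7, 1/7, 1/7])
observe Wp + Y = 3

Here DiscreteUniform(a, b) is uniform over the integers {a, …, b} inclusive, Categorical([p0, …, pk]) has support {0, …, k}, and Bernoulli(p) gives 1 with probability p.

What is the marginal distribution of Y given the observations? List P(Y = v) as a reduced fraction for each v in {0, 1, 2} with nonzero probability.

Enumerate traces; 48 have nonzero weight after conditioning:
  (X=0, U=0, W=1, Y=2, Z=0) weight 1/189
  (X=0, U=0, W=1, Y=2, Z=1) weight 1/756
  (X=0, U=0, W=1, Y=2, Z=2) weight 1/756
  (X=0, U=0, W=1, Y=2, Z=3) weight 1/756
  (X=0, U=1, W=0, Y=2, Z=0) weight 1/504
  (X=0, U=1, W=0, Y=2, Z=1) weight 1/2016
  (X=0, U=1, W=0, Y=2, Z=2) weight 1/2016
  (X=0, U=1, W=0, Y=2, Z=3) weight 1/2016
  (X=0, U=1, W=1, Y=1, Z=0) weight 1/168
  … 39 more
Group by Y:
  weight(Y=1) = 13/240
  weight(Y=2) = 133/2160
Total weight = 13/240 + 133/2160 = 25/216
P(Y=1 | obs) = 13/240 / 25/216 = 117/250
P(Y=2 | obs) = 133/2160 / 25/216 = 133/250

P(Y=1) = 117/250, P(Y=2) = 133/250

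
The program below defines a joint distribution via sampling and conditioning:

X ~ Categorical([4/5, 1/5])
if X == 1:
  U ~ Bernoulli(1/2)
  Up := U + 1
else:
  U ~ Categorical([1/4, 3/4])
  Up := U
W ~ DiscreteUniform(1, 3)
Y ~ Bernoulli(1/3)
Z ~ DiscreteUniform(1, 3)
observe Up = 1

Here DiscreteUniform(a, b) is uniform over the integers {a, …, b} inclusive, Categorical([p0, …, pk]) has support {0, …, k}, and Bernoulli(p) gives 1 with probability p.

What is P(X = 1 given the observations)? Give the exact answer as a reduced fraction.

Enumerate traces; 36 have nonzero weight after conditioning:
  (X=0, U=1, W=1, Y=0, Z=1) weight 2/45
  (X=0, U=1, W=1, Y=0, Z=2) weight 2/45
  (X=0, U=1, W=1, Y=0, Z=3) weight 2/45
  (X=0, U=1, W=1, Y=1, Z=1) weight 1/45
  (X=0, U=1, W=1, Y=1, Z=2) weight 1/45
  (X=0, U=1, W=1, Y=1, Z=3) weight 1/45
  (X=0, U=1, W=2, Y=0, Z=1) weight 2/45
  (X=0, U=1, W=2, Y=0, Z=2) weight 2/45
  (X=1, U=0, W=1, Y=0, Z=1) weight 1/135
  … 27 more
Group by X:
  weight(X=0) = 3/5
  weight(X=1) = 1/10
Total weight = 3/5 + 1/10 = 7/10
P(X=0 | obs) = 3/5 / 7/10 = 6/7
P(X=1 | obs) = 1/10 / 7/10 = 1/7

P(X = 1 | obs) = 1/7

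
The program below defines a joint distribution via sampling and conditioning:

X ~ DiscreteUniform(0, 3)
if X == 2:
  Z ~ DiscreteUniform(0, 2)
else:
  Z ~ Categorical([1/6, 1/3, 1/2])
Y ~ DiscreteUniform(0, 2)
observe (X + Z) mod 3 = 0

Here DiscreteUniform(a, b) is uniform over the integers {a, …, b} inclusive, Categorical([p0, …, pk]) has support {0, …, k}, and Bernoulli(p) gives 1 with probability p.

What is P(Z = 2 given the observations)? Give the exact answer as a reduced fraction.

Enumerate traces; 12 have nonzero weight after conditioning:
  (X=0, Z=0, Y=0) weight 1/72
  (X=0, Z=0, Y=1) weight 1/72
  (X=0, Z=0, Y=2) weight 1/72
  (X=1, Z=2, Y=0) weight 1/24
  (X=1, Z=2, Y=1) weight 1/24
  (X=1, Z=2, Y=2) weight 1/24
  (X=2, Z=1, Y=0) weight 1/36
  (X=2, Z=1, Y=1) weight 1/36
  … 4 more
Group by Z:
  weight(Z=0) = 1/12
  weight(Z=1) = 1/12
  weight(Z=2) = 1/8
Total weight = 1/12 + 1/12 + 1/8 = 7/24
P(Z=0 | obs) = 1/12 / 7/24 = 2/7
P(Z=1 | obs) = 1/12 / 7/24 = 2/7
P(Z=2 | obs) = 1/8 / 7/24 = 3/7

P(Z = 2 | obs) = 3/7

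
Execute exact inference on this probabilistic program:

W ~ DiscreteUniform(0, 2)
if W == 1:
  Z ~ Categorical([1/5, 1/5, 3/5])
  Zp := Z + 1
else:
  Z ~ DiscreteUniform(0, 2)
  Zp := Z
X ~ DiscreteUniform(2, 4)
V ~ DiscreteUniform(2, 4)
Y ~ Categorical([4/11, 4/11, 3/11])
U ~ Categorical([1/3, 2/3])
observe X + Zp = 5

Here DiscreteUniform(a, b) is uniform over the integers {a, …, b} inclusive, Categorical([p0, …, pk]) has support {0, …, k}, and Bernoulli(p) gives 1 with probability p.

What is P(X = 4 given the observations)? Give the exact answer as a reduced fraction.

Enumerate traces; 126 have nonzero weight after conditioning:
  (W=0, Z=1, X=4, V=2, Y=0, U=0) weight 4/2673
  (W=0, Z=1, X=4, V=2, Y=0, U=1) weight 8/2673
  (W=0, Z=1, X=4, V=2, Y=1, U=0) weight 4/2673
  (W=0, Z=1, X=4, V=2, Y=1, U=1) weight 8/2673
  (W=0, Z=1, X=4, V=2, Y=2, U=0) weight 1/891
  (W=0, Z=1, X=4, V=2, Y=2, U=1) weight 2/891
  (W=0, Z=1, X=4, V=3, Y=0, U=0) weight 4/2673
  (W=0, Z=1, X=4, V=3, Y=0, U=1) weight 8/2673
  (W=0, Z=2, X=3, V=2, Y=0, U=0) weight 4/2673
  (W=1, Z=2, X=2, V=2, Y=0, U=0) weight 4/1485
  … 116 more
Group by X:
  weight(X=2) = 1/15
  weight(X=3) = 13/135
  weight(X=4) = 13/135
Total weight = 1/15 + 13/135 + 13/135 = 7/27
P(X=2 | obs) = 1/15 / 7/27 = 9/35
P(X=3 | obs) = 13/135 / 7/27 = 13/35
P(X=4 | obs) = 13/135 / 7/27 = 13/35

P(X = 4 | obs) = 13/35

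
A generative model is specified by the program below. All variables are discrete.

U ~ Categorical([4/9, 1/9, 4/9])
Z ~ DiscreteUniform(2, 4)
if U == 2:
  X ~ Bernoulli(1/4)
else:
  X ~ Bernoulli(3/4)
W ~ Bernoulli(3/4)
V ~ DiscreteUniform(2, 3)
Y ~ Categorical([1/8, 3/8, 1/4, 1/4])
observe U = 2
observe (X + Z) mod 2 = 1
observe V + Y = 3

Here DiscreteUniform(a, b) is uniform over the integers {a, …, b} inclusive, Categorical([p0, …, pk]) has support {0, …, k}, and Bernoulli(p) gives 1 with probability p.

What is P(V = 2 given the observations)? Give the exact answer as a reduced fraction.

P(V = 2 | obs) = 3/4

Enumerate traces; 12 have nonzero weight after conditioning:
  (U=2, Z=2, X=1, W=0, V=2, Y=1) weight 1/576
  (U=2, Z=2, X=1, W=0, V=3, Y=0) weight 1/1728
  (U=2, Z=2, X=1, W=1, V=2, Y=1) weight 1/192
  (U=2, Z=2, X=1, W=1, V=3, Y=0) weight 1/576
  (U=2, Z=3, X=0, W=0, V=2, Y=1) weight 1/192
  (U=2, Z=3, X=0, W=0, V=3, Y=0) weight 1/576
  (U=2, Z=3, X=0, W=1, V=2, Y=1) weight 1/64
  (U=2, Z=3, X=0, W=1, V=3, Y=0) weight 1/192
  … 4 more
Group by V:
  weight(V=2) = 5/144
  weight(V=3) = 5/432
Total weight = 5/144 + 5/432 = 5/108
P(V=2 | obs) = 5/144 / 5/108 = 3/4
P(V=3 | obs) = 5/432 / 5/108 = 1/4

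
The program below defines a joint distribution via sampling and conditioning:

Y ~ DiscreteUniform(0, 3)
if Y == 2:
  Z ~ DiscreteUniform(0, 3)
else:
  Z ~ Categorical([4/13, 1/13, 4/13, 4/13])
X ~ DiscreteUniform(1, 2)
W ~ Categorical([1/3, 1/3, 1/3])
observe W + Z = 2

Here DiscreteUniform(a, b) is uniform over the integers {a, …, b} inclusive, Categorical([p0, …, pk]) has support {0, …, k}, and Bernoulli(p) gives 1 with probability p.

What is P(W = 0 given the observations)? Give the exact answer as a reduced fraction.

Enumerate traces; 24 have nonzero weight after conditioning:
  (Y=0, Z=0, X=1, W=2) weight 1/78
  (Y=0, Z=0, X=2, W=2) weight 1/78
  (Y=0, Z=1, X=1, W=1) weight 1/312
  (Y=0, Z=1, X=2, W=1) weight 1/312
  (Y=0, Z=2, X=1, W=0) weight 1/78
  (Y=0, Z=2, X=2, W=0) weight 1/78
  (Y=1, Z=0, X=1, W=2) weight 1/78
  (Y=1, Z=0, X=2, W=2) weight 1/78
  … 16 more
Group by W:
  weight(W=0) = 61/624
  weight(W=1) = 25/624
  weight(W=2) = 61/624
Total weight = 61/624 + 25/624 + 61/624 = 49/208
P(W=0 | obs) = 61/624 / 49/208 = 61/147
P(W=1 | obs) = 25/624 / 49/208 = 25/147
P(W=2 | obs) = 61/624 / 49/208 = 61/147

P(W = 0 | obs) = 61/147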